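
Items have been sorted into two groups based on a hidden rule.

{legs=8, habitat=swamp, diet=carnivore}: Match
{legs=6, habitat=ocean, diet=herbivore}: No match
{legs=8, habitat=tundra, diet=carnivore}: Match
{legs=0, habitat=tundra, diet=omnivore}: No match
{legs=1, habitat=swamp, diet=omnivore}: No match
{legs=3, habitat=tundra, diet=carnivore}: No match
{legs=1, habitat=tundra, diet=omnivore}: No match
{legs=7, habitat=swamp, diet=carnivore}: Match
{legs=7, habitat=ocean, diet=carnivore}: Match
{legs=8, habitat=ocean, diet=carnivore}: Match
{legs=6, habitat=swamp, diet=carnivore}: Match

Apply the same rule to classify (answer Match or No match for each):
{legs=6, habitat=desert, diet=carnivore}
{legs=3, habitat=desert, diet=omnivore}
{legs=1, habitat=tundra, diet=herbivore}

The simplest hypothesis consistent with all the labels is: diet is carnivore AND legs ≥ 6.
{legs=6, habitat=desert, diet=carnivore}: diet is carnivore, legs = 6 — fits, so Match.
{legs=3, habitat=desert, diet=omnivore}: diet is omnivore, legs = 3 — does not pass, so No match.
{legs=1, habitat=tundra, diet=herbivore}: diet is herbivore, legs = 1 — does not pass, so No match.

Match, No match, No match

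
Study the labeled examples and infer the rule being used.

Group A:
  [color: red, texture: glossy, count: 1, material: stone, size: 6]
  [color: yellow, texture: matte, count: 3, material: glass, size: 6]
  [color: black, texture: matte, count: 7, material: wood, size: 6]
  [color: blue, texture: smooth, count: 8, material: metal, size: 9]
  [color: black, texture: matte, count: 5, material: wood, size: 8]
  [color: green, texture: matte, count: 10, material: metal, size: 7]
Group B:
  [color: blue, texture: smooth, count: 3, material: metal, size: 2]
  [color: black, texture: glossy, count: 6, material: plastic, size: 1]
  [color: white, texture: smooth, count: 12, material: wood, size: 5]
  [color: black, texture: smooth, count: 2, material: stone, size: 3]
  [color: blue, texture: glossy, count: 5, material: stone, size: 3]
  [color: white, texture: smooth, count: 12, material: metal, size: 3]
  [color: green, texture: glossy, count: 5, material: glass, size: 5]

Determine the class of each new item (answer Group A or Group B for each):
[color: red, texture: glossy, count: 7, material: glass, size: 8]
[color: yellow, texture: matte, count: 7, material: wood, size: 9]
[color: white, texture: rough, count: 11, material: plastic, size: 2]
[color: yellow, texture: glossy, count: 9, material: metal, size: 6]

Group A, Group A, Group B, Group A

The classifier is using: size ≥ 6.
Group A: [color: red, texture: glossy, count: 7, material: glass, size: 8], since size = 8.
Group A: [color: yellow, texture: matte, count: 7, material: wood, size: 9], since size = 9.
Group B: [color: white, texture: rough, count: 11, material: plastic, size: 2], since size = 2.
Group A: [color: yellow, texture: glossy, count: 9, material: metal, size: 6], since size = 6.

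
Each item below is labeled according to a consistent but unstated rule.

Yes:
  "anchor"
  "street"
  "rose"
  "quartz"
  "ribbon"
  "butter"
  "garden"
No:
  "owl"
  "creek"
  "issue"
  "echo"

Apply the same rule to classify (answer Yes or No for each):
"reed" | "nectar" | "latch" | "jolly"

Yes, Yes, No, No

All 'Yes' examples share one property — even length AND contains 'r' — and every 'No' example lacks it.
"reed": length 4, has 'r' — passes, so Yes.
"nectar": length 6, has 'r' — passes, so Yes.
"latch": length 5, no 'r' — does not satisfy this, so No.
"jolly": length 5, no 'r' — does not satisfy this, so No.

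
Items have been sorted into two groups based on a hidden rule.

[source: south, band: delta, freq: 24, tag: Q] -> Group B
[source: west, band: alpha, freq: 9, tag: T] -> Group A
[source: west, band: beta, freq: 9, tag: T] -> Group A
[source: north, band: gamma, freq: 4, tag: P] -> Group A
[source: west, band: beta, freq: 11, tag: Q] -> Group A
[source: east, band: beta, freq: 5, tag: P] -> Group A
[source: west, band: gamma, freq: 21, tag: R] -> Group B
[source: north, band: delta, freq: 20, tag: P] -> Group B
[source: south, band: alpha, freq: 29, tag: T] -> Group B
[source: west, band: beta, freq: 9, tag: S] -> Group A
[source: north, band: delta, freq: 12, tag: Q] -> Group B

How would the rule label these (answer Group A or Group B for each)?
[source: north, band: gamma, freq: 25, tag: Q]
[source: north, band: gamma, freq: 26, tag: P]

Group B, Group B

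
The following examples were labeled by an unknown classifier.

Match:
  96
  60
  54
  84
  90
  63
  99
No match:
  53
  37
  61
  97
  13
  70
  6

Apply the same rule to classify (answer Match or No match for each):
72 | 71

The distinguishing property — multiple of 3 AND at least 13 — holds for all the 'Match' cases and none of the 'No match' cases.
72: 72 = 3·24, 72 ≥ 13 — matches, so Match.
71: 71 = 3·23 + 2, 71 ≥ 13 — does not fit, so No match.

Match, No match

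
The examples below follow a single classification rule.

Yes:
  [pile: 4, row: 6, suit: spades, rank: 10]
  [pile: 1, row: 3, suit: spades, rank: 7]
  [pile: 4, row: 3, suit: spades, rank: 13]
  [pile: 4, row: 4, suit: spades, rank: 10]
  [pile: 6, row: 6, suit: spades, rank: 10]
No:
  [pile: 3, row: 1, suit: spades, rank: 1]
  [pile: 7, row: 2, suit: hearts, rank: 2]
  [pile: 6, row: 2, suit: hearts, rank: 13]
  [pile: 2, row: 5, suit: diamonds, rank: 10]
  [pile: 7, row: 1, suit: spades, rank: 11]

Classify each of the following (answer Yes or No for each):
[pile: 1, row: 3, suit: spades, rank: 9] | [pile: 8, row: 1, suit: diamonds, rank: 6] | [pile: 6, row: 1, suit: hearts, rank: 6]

One predicate separates the groups cleanly: suit is spades AND row ≥ 2.

Yes, No, No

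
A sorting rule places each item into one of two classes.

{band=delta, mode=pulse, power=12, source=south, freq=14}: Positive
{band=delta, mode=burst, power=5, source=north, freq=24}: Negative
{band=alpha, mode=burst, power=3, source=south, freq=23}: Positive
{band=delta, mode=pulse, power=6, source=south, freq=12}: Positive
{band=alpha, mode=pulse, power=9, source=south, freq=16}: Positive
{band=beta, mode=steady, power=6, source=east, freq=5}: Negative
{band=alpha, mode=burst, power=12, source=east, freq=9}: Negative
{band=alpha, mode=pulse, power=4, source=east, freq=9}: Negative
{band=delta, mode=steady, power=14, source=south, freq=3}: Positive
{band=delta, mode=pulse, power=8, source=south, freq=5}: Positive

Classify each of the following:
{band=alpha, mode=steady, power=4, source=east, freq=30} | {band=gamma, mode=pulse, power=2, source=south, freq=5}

The simplest hypothesis consistent with all the labels is: source is south.
{band=alpha, mode=steady, power=4, source=east, freq=30}: source is east, does not fit → Negative. {band=gamma, mode=pulse, power=2, source=south, freq=5}: source is south, qualifies → Positive.

Negative, Positive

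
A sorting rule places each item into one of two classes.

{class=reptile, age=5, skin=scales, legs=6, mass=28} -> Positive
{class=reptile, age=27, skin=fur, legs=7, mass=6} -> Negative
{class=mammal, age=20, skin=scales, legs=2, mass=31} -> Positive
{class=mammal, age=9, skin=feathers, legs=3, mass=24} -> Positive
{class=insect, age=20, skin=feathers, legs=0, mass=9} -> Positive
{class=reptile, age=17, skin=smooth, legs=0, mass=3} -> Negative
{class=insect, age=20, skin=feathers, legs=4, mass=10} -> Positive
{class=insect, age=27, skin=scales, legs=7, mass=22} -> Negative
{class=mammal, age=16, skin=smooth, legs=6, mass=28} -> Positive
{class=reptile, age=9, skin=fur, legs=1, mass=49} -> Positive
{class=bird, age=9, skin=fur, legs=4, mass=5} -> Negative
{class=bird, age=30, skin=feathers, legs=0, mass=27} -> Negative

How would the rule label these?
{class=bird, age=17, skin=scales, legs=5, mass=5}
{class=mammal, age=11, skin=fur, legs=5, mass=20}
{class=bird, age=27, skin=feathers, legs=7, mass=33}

Negative, Positive, Negative

One predicate separates the groups cleanly: age ≤ 20 AND mass ≥ 6.
{class=bird, age=17, skin=scales, legs=5, mass=5}: age = 17, mass = 5, fails the rule → Negative.
{class=mammal, age=11, skin=fur, legs=5, mass=20}: age = 11, mass = 20, has this property → Positive.
{class=bird, age=27, skin=feathers, legs=7, mass=33}: age = 27, mass = 33, fails the rule → Negative.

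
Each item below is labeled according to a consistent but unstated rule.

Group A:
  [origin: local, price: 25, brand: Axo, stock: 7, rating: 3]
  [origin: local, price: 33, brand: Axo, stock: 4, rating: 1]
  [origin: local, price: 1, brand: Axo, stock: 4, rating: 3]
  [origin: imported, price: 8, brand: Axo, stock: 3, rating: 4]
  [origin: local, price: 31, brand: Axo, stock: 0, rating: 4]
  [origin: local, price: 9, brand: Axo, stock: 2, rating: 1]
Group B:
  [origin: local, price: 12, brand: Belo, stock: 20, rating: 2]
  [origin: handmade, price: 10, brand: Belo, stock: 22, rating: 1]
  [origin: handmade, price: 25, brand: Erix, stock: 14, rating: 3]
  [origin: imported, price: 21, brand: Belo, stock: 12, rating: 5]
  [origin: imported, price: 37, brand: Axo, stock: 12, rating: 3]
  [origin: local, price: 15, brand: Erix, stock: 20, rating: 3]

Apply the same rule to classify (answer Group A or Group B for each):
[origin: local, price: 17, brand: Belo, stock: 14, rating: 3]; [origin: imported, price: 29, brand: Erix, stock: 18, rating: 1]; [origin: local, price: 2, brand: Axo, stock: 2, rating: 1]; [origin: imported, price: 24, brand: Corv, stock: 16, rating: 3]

Group B, Group B, Group A, Group B

A rule that fits every label: stock ≤ 7 — true of each 'Group A' example, false of each 'Group B' one.
[origin: local, price: 17, brand: Belo, stock: 14, rating: 3]: Group B (stock = 14).
[origin: imported, price: 29, brand: Erix, stock: 18, rating: 1]: Group B (stock = 18).
[origin: local, price: 2, brand: Axo, stock: 2, rating: 1]: Group A (stock = 2).
[origin: imported, price: 24, brand: Corv, stock: 16, rating: 3]: Group B (stock = 16).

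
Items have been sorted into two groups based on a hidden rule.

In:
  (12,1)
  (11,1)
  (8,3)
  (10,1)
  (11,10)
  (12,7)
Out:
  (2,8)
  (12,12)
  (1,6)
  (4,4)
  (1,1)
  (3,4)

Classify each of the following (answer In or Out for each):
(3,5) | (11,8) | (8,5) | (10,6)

Out, In, In, In

All 'In' examples share one property — first > second — and every 'Out' example lacks it.
(3,5): Out (3 < 5). (11,8): In (11 > 8). (8,5): In (8 > 5). (10,6): In (10 > 6).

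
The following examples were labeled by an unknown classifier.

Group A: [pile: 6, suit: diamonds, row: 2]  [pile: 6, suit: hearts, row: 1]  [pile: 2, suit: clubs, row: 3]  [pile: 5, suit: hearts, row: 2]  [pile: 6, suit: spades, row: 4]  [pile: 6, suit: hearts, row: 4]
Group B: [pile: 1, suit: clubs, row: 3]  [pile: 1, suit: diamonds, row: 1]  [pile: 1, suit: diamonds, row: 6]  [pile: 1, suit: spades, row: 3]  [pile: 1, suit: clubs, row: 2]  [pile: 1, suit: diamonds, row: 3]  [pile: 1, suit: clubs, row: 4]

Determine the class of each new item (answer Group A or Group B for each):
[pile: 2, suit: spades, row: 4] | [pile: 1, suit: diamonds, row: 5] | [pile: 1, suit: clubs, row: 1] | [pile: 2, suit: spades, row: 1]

Group A, Group B, Group B, Group A

The pattern is that an item is 'Group A' exactly when: pile ≥ 2.
[pile: 2, suit: spades, row: 4]: Group A (pile = 2). [pile: 1, suit: diamonds, row: 5]: Group B (pile = 1). [pile: 1, suit: clubs, row: 1]: Group B (pile = 1). [pile: 2, suit: spades, row: 1]: Group A (pile = 2).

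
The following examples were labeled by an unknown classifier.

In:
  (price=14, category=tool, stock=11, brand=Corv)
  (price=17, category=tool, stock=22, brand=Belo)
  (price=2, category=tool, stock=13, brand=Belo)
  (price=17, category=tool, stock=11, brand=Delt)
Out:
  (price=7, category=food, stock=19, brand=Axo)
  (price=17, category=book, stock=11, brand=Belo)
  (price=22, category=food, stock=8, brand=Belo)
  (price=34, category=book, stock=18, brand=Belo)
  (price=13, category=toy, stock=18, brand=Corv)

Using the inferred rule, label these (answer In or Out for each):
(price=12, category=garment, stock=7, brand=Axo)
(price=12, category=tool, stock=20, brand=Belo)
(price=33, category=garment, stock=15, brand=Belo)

Out, In, Out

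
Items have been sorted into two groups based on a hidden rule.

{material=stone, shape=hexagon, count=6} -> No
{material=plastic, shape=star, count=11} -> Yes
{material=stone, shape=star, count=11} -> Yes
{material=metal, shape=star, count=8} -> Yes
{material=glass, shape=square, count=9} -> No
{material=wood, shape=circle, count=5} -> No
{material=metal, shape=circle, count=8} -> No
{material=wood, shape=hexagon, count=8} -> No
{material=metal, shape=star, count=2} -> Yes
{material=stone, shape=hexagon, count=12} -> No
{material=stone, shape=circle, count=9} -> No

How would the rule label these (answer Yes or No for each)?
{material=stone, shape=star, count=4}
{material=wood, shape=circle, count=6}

Yes, No

Every 'Yes' example satisfies: shape is star. None of the 'No' examples do.
Yes: {material=stone, shape=star, count=4}, since shape is star.
No: {material=wood, shape=circle, count=6}, since shape is circle.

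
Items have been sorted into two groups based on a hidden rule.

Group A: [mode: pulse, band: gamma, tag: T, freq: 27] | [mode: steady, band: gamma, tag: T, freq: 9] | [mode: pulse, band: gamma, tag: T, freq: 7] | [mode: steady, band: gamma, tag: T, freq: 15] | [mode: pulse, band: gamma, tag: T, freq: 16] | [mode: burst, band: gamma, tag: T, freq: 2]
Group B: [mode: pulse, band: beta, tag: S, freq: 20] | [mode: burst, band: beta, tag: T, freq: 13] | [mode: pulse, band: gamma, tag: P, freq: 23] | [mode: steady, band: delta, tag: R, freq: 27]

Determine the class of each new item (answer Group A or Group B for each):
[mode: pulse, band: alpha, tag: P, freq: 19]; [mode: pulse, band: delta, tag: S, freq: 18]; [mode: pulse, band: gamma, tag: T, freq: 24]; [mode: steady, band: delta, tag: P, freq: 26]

The pattern is that an item is 'Group A' exactly when: band is gamma AND tag is T.
[mode: pulse, band: alpha, tag: P, freq: 19] — band is alpha, tag is P, hence Group B.
[mode: pulse, band: delta, tag: S, freq: 18] — band is delta, tag is S, hence Group B.
[mode: pulse, band: gamma, tag: T, freq: 24] — band is gamma, tag is T, hence Group A.
[mode: steady, band: delta, tag: P, freq: 26] — band is delta, tag is P, hence Group B.

Group B, Group B, Group A, Group B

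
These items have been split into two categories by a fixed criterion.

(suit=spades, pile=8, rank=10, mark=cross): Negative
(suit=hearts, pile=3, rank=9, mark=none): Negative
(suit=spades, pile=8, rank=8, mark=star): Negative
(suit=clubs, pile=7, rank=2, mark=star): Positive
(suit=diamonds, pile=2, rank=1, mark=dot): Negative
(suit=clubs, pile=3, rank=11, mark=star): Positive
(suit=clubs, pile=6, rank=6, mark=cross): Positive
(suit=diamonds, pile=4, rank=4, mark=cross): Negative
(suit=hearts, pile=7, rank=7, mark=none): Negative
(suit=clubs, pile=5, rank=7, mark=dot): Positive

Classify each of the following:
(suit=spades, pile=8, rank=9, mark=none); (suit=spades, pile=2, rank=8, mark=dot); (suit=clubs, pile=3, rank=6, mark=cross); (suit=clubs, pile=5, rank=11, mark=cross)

The common property of the 'Positive' items is: suit is clubs. No 'Negative' item has it.
(suit=spades, pile=8, rank=9, mark=none) — suit is spades, hence Negative.
(suit=spades, pile=2, rank=8, mark=dot) — suit is spades, hence Negative.
(suit=clubs, pile=3, rank=6, mark=cross) — suit is clubs, hence Positive.
(suit=clubs, pile=5, rank=11, mark=cross) — suit is clubs, hence Positive.

Negative, Negative, Positive, Positive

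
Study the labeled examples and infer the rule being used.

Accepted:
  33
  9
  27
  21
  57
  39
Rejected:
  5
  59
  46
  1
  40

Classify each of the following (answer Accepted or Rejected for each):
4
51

A rule that fits every label: multiple of 3 — true of each 'Accepted' example, false of each 'Rejected' one.
4: 4 = 3·1 + 1, doesn't qualify → Rejected.
51: 51 = 3·17, checks out → Accepted.

Rejected, Accepted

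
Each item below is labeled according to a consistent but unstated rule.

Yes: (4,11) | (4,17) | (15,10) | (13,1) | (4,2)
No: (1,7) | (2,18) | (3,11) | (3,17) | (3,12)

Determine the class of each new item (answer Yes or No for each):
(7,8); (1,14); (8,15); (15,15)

The classifier is using: first ≥ 4.
(7,8) — first 7, hence Yes. (1,14) — first 1, hence No. (8,15) — first 8, hence Yes. (15,15) — first 15, hence Yes.

Yes, No, Yes, Yes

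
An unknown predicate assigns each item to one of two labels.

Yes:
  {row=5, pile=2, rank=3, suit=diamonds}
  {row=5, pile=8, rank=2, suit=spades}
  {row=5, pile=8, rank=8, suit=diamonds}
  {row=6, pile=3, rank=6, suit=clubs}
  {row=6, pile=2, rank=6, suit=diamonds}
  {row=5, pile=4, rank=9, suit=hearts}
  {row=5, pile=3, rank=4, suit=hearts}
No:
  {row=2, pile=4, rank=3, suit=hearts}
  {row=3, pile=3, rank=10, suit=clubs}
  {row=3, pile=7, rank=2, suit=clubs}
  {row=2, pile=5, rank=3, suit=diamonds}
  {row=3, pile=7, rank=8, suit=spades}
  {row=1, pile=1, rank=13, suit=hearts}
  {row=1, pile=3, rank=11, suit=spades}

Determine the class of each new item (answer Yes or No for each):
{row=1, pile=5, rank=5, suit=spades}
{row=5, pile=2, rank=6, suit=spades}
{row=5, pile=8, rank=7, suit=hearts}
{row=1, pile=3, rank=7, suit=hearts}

No, Yes, Yes, No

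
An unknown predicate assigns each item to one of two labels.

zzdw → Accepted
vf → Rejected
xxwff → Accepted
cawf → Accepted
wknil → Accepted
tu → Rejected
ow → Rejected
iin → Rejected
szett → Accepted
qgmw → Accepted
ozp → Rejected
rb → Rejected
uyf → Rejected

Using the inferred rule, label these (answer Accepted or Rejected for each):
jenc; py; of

Rule: length ≥ 4. This holds for each 'Accepted' example and fails for each 'Rejected' one.
jenc: length 4, passes → Accepted. py: length 2, doesn't qualify → Rejected. of: length 2, doesn't qualify → Rejected.

Accepted, Rejected, Rejected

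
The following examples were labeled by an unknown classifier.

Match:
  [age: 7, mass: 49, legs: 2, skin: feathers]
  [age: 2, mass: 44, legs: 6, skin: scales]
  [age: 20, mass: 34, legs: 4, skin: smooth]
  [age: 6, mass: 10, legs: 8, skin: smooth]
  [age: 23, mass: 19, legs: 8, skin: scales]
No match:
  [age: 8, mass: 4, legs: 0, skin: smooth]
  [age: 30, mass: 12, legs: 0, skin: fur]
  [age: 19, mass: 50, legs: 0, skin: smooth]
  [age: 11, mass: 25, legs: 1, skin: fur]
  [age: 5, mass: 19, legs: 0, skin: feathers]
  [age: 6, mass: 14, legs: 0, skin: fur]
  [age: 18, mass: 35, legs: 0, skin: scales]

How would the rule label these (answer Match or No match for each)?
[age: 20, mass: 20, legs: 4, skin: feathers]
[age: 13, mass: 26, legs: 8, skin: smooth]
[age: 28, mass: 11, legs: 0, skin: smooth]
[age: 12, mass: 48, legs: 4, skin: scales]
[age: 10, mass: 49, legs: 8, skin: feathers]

One predicate separates the groups cleanly: legs ≥ 2.
Match: [age: 20, mass: 20, legs: 4, skin: feathers], since legs = 4. Match: [age: 13, mass: 26, legs: 8, skin: smooth], since legs = 8. No match: [age: 28, mass: 11, legs: 0, skin: smooth], since legs = 0. Match: [age: 12, mass: 48, legs: 4, skin: scales], since legs = 4. Match: [age: 10, mass: 49, legs: 8, skin: feathers], since legs = 8.

Match, Match, No match, Match, Match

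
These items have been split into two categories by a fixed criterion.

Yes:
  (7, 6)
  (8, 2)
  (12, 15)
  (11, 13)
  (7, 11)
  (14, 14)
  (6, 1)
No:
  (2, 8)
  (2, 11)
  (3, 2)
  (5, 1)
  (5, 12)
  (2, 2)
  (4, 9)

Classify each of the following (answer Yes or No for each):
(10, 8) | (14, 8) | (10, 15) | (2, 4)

The distinguishing property — first ≥ 6 — holds for all the 'Yes' cases and none of the 'No' cases.

Yes, Yes, Yes, No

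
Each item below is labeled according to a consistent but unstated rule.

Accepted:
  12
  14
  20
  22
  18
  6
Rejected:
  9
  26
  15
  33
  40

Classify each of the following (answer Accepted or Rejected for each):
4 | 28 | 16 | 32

Accepted, Rejected, Accepted, Rejected

A rule that fits every label: even AND at most 22 — true of each 'Accepted' example, false of each 'Rejected' one.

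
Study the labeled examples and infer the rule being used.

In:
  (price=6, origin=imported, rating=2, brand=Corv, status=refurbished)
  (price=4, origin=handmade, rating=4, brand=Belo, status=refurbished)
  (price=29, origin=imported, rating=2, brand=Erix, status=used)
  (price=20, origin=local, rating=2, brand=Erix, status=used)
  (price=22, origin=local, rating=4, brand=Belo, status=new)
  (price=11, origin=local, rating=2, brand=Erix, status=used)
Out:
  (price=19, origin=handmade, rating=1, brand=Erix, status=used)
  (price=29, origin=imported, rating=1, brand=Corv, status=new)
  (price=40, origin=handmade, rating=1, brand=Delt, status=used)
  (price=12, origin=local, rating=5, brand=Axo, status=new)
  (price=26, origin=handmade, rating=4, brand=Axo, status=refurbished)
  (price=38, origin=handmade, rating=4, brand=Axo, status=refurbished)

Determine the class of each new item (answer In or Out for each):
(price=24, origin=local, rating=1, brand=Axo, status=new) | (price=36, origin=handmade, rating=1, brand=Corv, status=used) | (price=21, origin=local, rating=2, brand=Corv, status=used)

Every 'In' example satisfies: brand is Belo OR rating = 2. None of the 'Out' examples do.
(price=24, origin=local, rating=1, brand=Axo, status=new) — brand is Axo, rating = 1, hence Out. (price=36, origin=handmade, rating=1, brand=Corv, status=used) — brand is Corv, rating = 1, hence Out. (price=21, origin=local, rating=2, brand=Corv, status=used) — brand is Corv, rating = 2, hence In.

Out, Out, In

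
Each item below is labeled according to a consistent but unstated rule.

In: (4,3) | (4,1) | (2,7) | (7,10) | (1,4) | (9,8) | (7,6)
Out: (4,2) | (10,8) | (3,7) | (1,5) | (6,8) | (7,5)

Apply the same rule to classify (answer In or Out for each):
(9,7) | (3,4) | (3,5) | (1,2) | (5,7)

Out, In, Out, In, Out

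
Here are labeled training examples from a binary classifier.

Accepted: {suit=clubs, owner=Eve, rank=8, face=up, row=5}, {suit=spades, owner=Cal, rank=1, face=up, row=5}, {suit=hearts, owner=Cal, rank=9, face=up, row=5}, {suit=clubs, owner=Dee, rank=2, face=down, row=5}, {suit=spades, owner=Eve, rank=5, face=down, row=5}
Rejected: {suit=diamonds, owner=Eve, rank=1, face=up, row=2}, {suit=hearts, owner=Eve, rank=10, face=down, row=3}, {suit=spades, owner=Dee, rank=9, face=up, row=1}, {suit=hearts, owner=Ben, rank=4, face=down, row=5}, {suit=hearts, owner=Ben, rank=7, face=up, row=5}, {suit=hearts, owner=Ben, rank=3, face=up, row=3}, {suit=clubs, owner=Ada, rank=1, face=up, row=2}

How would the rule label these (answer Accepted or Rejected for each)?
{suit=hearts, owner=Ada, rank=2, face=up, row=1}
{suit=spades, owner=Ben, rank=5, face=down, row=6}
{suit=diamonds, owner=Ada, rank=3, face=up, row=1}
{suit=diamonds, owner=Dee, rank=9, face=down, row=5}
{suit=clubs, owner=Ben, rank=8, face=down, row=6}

The rule appears to be: owner is not Ben AND row = 5.
{suit=hearts, owner=Ada, rank=2, face=up, row=1}: Rejected (owner is Ada, row = 1).
{suit=spades, owner=Ben, rank=5, face=down, row=6}: Rejected (owner is Ben, row = 6).
{suit=diamonds, owner=Ada, rank=3, face=up, row=1}: Rejected (owner is Ada, row = 1).
{suit=diamonds, owner=Dee, rank=9, face=down, row=5}: Accepted (owner is Dee, row = 5).
{suit=clubs, owner=Ben, rank=8, face=down, row=6}: Rejected (owner is Ben, row = 6).

Rejected, Rejected, Rejected, Accepted, Rejected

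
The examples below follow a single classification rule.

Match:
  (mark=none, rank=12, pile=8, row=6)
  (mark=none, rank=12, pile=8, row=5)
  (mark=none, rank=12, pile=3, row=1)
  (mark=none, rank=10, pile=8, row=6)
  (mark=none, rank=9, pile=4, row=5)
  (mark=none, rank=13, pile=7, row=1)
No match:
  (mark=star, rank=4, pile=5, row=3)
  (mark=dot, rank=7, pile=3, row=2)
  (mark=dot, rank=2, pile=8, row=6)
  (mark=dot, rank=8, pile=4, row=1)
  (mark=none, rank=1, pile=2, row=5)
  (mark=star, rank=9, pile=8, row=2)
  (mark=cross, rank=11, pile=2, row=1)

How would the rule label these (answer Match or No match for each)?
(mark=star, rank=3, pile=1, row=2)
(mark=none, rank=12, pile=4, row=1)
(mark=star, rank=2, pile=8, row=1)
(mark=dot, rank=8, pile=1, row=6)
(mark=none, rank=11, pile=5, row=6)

Rule: mark is none AND pile ≥ 3. This holds for each 'Match' example and fails for each 'No match' one.
(mark=star, rank=3, pile=1, row=2): mark is star, pile = 1 — doesn't match, so No match. (mark=none, rank=12, pile=4, row=1): mark is none, pile = 4 — matches, so Match. (mark=star, rank=2, pile=8, row=1): mark is star, pile = 8 — doesn't match, so No match. (mark=dot, rank=8, pile=1, row=6): mark is dot, pile = 1 — doesn't match, so No match. (mark=none, rank=11, pile=5, row=6): mark is none, pile = 5 — matches, so Match.

No match, Match, No match, No match, Match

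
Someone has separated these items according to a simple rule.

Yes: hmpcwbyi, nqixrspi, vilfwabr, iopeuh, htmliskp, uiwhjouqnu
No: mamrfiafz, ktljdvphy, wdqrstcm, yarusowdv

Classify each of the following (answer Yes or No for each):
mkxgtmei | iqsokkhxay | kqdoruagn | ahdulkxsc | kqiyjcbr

Rule: even length AND contains 'i'. This holds for each 'Yes' example and fails for each 'No' one.
mkxgtmei → length 8, has 'i' → Yes. iqsokkhxay → length 10, has 'i' → Yes. kqdoruagn → length 9, no 'i' → No. ahdulkxsc → length 9, no 'i' → No. kqiyjcbr → length 8, has 'i' → Yes.

Yes, Yes, No, No, Yes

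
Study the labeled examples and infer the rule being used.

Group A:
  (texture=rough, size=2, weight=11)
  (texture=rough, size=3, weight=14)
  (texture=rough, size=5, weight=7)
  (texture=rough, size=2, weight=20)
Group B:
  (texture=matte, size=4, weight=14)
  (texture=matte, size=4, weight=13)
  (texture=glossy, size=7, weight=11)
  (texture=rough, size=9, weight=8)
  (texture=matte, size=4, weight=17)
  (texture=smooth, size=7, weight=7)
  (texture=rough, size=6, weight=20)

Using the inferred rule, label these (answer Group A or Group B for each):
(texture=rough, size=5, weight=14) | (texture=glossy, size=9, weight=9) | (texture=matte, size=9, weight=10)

The simplest hypothesis consistent with all the labels is: texture is rough AND size ≤ 5.
(texture=rough, size=5, weight=14) → texture is rough, size = 5 → Group A. (texture=glossy, size=9, weight=9) → texture is glossy, size = 9 → Group B. (texture=matte, size=9, weight=10) → texture is matte, size = 9 → Group B.

Group A, Group B, Group B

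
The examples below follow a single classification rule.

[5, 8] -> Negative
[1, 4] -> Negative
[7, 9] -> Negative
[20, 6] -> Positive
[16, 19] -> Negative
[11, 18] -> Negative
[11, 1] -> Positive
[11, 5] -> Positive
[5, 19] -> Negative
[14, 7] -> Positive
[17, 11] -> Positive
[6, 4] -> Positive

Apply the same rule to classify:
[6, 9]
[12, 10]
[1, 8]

Negative, Positive, Negative

Rule: first > second. This holds for each 'Positive' example and fails for each 'Negative' one.
[6, 9]: Negative (6 < 9).
[12, 10]: Positive (12 > 10).
[1, 8]: Negative (1 < 8).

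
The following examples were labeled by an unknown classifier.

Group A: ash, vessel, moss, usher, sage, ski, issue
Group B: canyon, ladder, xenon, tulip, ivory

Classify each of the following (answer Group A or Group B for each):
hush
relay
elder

The rule appears to be: contains 's'.
Group A: hush, since has 's'. Group B: relay, since no 's'. Group B: elder, since no 's'.

Group A, Group B, Group B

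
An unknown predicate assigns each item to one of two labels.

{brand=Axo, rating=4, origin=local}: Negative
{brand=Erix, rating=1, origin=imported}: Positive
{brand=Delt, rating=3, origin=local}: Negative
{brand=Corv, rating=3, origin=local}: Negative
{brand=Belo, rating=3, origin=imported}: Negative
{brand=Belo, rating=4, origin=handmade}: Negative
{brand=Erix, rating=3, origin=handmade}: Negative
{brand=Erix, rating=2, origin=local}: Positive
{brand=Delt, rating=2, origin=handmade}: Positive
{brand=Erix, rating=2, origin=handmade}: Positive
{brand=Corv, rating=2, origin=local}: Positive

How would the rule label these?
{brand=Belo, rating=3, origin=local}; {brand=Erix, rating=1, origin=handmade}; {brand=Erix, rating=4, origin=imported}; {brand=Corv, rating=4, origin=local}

All 'Positive' examples share one property — rating ≤ 2 — and every 'Negative' example lacks it.
{brand=Belo, rating=3, origin=local} → rating = 3 → Negative.
{brand=Erix, rating=1, origin=handmade} → rating = 1 → Positive.
{brand=Erix, rating=4, origin=imported} → rating = 4 → Negative.
{brand=Corv, rating=4, origin=local} → rating = 4 → Negative.

Negative, Positive, Negative, Negative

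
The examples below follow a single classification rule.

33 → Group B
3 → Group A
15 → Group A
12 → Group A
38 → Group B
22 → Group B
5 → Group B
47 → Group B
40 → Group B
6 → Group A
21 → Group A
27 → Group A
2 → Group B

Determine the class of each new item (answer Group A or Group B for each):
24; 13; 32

Group A, Group B, Group B

The rule appears to be: multiple of 3 AND at most 27.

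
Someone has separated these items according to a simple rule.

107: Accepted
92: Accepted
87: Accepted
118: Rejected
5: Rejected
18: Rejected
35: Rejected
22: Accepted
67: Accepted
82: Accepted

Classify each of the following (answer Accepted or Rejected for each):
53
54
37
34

Rejected, Rejected, Accepted, Rejected

One predicate separates the groups cleanly: ≡ 2 (mod 5).
Rejected: 53, since 53 mod 5 = 3. Rejected: 54, since 54 mod 5 = 4. Accepted: 37, since 37 mod 5 = 2. Rejected: 34, since 34 mod 5 = 4.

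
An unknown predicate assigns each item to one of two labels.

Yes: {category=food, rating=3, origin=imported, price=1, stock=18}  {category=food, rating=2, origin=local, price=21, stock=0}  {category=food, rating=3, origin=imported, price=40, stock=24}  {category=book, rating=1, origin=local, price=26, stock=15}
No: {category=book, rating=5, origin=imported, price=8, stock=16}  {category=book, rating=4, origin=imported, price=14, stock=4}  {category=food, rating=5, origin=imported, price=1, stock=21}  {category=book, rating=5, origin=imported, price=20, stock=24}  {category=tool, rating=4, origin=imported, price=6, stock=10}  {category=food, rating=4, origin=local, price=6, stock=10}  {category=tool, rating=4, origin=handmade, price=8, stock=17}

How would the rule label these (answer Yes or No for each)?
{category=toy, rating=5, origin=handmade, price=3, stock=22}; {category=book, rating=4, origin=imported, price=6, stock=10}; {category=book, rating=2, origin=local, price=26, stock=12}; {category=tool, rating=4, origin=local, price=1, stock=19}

Every 'Yes' example satisfies: rating ≤ 3. None of the 'No' examples do.
{category=toy, rating=5, origin=handmade, price=3, stock=22} — rating = 5, hence No.
{category=book, rating=4, origin=imported, price=6, stock=10} — rating = 4, hence No.
{category=book, rating=2, origin=local, price=26, stock=12} — rating = 2, hence Yes.
{category=tool, rating=4, origin=local, price=1, stock=19} — rating = 4, hence No.

No, No, Yes, No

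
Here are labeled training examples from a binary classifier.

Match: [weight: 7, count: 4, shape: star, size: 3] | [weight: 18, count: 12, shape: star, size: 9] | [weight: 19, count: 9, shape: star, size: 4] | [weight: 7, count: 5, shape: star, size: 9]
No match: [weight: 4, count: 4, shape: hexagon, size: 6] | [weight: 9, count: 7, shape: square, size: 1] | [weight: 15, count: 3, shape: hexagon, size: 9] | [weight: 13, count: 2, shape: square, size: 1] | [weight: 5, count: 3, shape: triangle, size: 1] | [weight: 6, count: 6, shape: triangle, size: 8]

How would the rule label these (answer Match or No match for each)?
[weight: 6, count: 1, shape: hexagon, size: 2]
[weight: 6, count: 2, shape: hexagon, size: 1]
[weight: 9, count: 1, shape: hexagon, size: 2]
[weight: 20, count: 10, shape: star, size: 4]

Comparing the two groups points to one rule — shape is star.
[weight: 6, count: 1, shape: hexagon, size: 2] → shape is hexagon → No match.
[weight: 6, count: 2, shape: hexagon, size: 1] → shape is hexagon → No match.
[weight: 9, count: 1, shape: hexagon, size: 2] → shape is hexagon → No match.
[weight: 20, count: 10, shape: star, size: 4] → shape is star → Match.

No match, No match, No match, Match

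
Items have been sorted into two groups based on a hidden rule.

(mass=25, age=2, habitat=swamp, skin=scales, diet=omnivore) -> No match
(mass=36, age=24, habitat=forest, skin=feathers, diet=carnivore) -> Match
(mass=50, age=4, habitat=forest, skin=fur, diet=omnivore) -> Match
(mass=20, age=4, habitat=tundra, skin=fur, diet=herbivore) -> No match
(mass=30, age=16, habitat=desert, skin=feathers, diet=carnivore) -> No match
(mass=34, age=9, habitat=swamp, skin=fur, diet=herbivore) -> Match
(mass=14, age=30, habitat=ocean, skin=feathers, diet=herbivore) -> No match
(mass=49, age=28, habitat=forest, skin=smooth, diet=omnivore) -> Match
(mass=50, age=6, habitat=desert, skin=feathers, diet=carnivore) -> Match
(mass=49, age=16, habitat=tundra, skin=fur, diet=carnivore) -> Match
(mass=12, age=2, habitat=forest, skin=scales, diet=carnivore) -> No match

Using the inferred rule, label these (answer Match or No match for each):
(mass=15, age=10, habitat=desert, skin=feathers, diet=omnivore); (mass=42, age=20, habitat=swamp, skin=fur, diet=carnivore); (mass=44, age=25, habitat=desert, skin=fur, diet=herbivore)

No match, Match, Match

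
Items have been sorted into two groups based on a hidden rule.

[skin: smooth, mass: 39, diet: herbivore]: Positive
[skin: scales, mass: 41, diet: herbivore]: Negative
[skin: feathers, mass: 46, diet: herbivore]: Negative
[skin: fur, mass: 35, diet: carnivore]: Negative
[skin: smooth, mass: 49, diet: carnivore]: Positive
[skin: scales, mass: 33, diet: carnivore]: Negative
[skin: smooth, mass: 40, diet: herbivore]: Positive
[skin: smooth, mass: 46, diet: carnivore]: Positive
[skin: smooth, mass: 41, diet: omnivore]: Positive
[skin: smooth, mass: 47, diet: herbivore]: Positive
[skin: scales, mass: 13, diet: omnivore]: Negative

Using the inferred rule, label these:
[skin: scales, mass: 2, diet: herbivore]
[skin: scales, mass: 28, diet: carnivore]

Negative, Negative

Comparing the two groups points to one rule — skin is smooth.
[skin: scales, mass: 2, diet: herbivore]: skin is scales, lacks this property → Negative.
[skin: scales, mass: 28, diet: carnivore]: skin is scales, lacks this property → Negative.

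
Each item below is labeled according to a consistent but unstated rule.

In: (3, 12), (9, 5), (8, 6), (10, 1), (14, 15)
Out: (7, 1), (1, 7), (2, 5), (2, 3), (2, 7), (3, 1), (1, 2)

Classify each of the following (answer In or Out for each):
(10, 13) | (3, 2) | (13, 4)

The classifier is using: sum ≥ 11.

In, Out, In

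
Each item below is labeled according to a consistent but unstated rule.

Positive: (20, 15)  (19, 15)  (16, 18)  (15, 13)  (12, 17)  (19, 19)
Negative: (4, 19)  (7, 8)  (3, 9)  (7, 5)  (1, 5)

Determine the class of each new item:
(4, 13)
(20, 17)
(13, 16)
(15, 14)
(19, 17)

Negative, Positive, Positive, Positive, Positive

The distinguishing property — sum ≥ 28 — holds for all the 'Positive' cases and none of the 'Negative' cases.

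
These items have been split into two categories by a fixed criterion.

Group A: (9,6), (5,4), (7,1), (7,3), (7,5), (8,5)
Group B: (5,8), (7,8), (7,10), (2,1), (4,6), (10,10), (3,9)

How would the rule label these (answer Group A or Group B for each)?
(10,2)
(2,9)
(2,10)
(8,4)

'Group A' ⟺ first > second AND sum ≥ 8.
(10,2) → 10 > 2, 10+2 = 12 → Group A.
(2,9) → 2 < 9, 2+9 = 11 → Group B.
(2,10) → 2 < 10, 2+10 = 12 → Group B.
(8,4) → 8 > 4, 8+4 = 12 → Group A.

Group A, Group B, Group B, Group A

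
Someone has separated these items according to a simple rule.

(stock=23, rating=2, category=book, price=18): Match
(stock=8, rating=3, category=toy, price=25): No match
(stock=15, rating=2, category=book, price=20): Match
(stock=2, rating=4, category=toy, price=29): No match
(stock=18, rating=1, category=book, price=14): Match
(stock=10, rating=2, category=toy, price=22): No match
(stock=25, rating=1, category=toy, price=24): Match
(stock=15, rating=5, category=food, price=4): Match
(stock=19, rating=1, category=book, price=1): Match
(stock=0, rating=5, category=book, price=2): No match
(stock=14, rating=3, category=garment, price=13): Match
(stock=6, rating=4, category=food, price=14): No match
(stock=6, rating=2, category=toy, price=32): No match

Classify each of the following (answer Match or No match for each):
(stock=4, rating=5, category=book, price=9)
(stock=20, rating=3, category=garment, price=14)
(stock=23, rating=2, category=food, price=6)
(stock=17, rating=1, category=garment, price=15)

No match, Match, Match, Match

A rule that fits every label: stock ≥ 14 — true of each 'Match' example, false of each 'No match' one.
(stock=4, rating=5, category=book, price=9): stock = 4 — doesn't qualify, so No match.
(stock=20, rating=3, category=garment, price=14): stock = 20 — satisfies this, so Match.
(stock=23, rating=2, category=food, price=6): stock = 23 — satisfies this, so Match.
(stock=17, rating=1, category=garment, price=15): stock = 17 — satisfies this, so Match.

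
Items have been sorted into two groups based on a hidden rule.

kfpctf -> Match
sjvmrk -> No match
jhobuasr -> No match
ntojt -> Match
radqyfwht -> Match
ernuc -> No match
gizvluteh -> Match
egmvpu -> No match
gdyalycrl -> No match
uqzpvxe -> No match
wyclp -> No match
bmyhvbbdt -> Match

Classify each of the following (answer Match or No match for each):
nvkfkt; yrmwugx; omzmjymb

All 'Match' examples share one property — contains 't' — and every 'No match' example lacks it.
nvkfkt: has 't' — fits, so Match. yrmwugx: no 't' — does not satisfy this, so No match. omzmjymb: no 't' — does not satisfy this, so No match.

Match, No match, No match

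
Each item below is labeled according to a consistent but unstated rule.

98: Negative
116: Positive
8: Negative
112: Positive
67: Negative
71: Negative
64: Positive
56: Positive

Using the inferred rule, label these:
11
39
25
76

Negative, Negative, Negative, Positive

The common property of the 'Positive' items is: multiple of 4 AND at least 56. No 'Negative' item has it.
11 → 11 = 4·2 + 3, 11 < 56 → Negative. 39 → 39 = 4·9 + 3, 39 < 56 → Negative. 25 → 25 = 4·6 + 1, 25 < 56 → Negative. 76 → 76 = 4·19, 76 ≥ 56 → Positive.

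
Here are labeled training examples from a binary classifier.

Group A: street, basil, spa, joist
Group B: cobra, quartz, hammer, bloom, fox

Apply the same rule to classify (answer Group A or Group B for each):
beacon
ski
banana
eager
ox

Group B, Group A, Group B, Group B, Group B

The rule appears to be: contains 's'.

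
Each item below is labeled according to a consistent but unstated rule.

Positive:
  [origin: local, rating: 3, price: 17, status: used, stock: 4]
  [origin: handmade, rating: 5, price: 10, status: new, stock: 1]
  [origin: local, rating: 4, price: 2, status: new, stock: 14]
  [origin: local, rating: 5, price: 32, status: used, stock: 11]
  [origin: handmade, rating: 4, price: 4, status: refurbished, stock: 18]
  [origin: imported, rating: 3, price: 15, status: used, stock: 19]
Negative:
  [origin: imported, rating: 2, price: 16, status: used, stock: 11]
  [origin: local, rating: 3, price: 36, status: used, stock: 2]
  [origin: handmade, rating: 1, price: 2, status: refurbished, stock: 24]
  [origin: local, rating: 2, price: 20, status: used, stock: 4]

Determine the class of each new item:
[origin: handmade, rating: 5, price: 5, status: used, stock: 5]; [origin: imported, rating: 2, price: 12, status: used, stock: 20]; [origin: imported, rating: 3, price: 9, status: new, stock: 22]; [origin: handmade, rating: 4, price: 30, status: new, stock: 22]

Positive, Negative, Positive, Positive

Every 'Positive' example satisfies: price ≤ 32 AND rating ≥ 3. None of the 'Negative' examples do.
[origin: handmade, rating: 5, price: 5, status: used, stock: 5] → price = 5, rating = 5 → Positive. [origin: imported, rating: 2, price: 12, status: used, stock: 20] → price = 12, rating = 2 → Negative. [origin: imported, rating: 3, price: 9, status: new, stock: 22] → price = 9, rating = 3 → Positive. [origin: handmade, rating: 4, price: 30, status: new, stock: 22] → price = 30, rating = 4 → Positive.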